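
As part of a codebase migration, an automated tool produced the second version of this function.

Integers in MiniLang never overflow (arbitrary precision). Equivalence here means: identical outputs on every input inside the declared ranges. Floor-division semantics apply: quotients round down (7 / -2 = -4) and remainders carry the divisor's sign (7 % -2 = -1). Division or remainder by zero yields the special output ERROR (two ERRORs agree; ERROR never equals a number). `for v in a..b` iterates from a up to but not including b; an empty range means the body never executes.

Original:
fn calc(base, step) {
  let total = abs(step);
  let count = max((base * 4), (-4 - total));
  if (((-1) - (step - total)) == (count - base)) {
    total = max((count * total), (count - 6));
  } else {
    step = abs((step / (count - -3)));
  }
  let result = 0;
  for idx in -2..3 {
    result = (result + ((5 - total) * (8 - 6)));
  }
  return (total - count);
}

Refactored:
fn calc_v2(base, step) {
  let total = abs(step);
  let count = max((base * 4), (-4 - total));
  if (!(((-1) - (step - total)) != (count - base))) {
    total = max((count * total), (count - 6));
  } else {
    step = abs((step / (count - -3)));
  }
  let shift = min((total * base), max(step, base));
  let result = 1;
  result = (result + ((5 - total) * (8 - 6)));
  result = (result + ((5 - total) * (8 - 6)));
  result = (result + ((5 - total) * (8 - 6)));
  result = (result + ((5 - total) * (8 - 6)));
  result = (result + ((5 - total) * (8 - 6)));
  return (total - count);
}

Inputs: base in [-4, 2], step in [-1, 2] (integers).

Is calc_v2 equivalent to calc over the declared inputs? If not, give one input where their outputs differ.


The edit looks behavioral (`0` became `1`), but over these ranges it never changes the outcome.
One worked example (base=0, step=1) — calc: total := 1 | count := 0 | (((-1) - (step - total)) == (count - base)): false | step := 0 | result := 0 | iter idx=-2: | result := 8 | iter idx=-1: | result := 16 | iter idx=0: | result := 24 | iter idx=1: | result := 32 | iter idx=2: | result := 40 | result 1; calc_v2: total := 1 | count := 0 | (!(((-1) - (step - total)) != (count - base))): false | step := 0 | shift := 0 | result := 1 | result := 9 | result := 17 | result := 25 | result := 33 | result := 41 | result 1; agreement on 1.
Across all 28 domain points the two functions coincide.
verdict: equivalent


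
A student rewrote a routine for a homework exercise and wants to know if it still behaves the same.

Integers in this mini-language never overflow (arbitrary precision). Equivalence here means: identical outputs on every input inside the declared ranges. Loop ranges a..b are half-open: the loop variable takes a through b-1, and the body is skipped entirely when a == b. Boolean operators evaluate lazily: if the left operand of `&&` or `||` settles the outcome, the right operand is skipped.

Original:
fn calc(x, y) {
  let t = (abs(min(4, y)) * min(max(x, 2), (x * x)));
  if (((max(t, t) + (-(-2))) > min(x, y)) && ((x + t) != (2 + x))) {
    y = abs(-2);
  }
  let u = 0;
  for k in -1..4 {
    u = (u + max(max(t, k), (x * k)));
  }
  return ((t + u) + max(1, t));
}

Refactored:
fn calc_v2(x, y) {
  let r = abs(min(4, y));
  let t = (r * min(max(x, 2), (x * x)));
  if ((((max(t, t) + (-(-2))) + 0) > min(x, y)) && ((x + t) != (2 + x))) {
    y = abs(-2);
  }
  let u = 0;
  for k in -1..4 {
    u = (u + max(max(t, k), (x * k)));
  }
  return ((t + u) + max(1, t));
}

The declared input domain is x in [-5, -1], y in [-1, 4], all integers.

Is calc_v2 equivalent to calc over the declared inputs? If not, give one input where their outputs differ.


This is a faithful refactor — constant usage differs; and statement counts differ; and arithmetic usage differs; and local variable names differ, but the computed results match everywhere.
One worked example (x=-4, y=-1) — calc: t := 2 | (((max(t, t) + (-(-2))) > min(x, y)) && ((x + t) != (2 + x))): false | u := 0 | iter k=-1: | u := 4 | iter k=0: | u := 6 | iter k=1: | u := 8 | iter k=2: | u := 10 | iter k=3: | u := 13 | result 17; calc_v2: r := 1 | t := 2 | ((((max(t, t) + (-(-2))) + 0) > min(x, y)) && ((x + t) != (2 + x))): false | u := 0 | iter k=-1: | u := 4 | iter k=0: | u := 6 | iter k=1: | u := 8 | iter k=2: | u := 10 | iter k=3: | u := 13 | result 17; agreement on 17.
Every one of the 30 inputs gives matching results.
verdict: equivalent


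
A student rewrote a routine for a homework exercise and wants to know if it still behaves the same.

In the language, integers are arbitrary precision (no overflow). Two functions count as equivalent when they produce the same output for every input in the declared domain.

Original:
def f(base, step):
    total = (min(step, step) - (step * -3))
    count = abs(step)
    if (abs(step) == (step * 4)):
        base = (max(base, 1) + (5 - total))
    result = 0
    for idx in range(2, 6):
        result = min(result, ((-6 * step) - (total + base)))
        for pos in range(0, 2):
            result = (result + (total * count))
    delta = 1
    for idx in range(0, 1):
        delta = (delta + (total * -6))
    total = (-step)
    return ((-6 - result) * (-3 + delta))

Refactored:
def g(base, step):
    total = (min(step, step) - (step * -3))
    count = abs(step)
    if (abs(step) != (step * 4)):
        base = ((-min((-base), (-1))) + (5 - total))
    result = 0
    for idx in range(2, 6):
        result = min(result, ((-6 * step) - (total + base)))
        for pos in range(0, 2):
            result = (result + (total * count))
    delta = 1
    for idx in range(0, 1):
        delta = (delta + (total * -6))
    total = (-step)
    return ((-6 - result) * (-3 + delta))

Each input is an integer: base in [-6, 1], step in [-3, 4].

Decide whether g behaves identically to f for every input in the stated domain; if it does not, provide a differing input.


The rewrite breaks on base=-6, step=0, where the results are 0 and 12.
f: total=0, then count=0, then (abs(step) == (step * 4)) is true, then base=6, then result=0, then (idx=2), then result=-6, then (pos=0), then result=-6, then (pos=1), then result=-6, then (idx=3), then result=-6, then (pos=0), then result=-6, then (pos=1), then result=-6, then (idx=4), then result=-6, then (pos=0), then result=-6, then (pos=1), then result=-6, then (idx=5), then result=-6, then (pos=0), then result=-6, then (pos=1), then result=-6, then delta=1, then (idx=0), then delta=1, then total=0, then returns 0
g: total=0, then count=0, then (abs(step) != (step * 4)) is false, then result=0, then (idx=2), then result=0, then (pos=0), then result=0, then (pos=1), then result=0, then (idx=3), then result=0, then (pos=0), then result=0, then (pos=1), then result=0, then (idx=4), then result=0, then (pos=0), then result=0, then (pos=1), then result=0, then (idx=5), then result=0, then (pos=0), then result=0, then (pos=1), then result=0, then delta=1, then (idx=0), then delta=1, then total=0, then returns 12
verdict: not equivalent; witness: base=-6, step=0


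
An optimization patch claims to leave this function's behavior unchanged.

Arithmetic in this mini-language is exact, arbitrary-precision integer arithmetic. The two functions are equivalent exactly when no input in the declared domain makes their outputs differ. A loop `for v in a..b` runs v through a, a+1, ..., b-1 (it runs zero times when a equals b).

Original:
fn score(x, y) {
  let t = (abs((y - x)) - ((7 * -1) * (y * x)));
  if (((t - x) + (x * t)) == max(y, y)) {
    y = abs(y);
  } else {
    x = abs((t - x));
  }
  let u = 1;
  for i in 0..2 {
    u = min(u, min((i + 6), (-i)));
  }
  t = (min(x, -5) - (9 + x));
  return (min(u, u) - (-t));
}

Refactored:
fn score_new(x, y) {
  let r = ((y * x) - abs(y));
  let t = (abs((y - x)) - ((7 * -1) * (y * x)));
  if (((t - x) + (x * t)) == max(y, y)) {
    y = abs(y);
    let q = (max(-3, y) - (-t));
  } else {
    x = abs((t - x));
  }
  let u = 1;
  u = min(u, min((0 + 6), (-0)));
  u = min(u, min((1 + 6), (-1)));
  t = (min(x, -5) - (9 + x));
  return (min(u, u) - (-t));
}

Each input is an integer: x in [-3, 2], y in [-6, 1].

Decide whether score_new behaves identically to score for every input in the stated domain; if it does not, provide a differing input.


Changes here: statement counts differ; also constant usage differs; also loop structure differs; also min/max/abs usage differs; also arithmetic usage differs; also local variable names differ; the full 48-point sweep finds no disagreement.
verdict: equivalent


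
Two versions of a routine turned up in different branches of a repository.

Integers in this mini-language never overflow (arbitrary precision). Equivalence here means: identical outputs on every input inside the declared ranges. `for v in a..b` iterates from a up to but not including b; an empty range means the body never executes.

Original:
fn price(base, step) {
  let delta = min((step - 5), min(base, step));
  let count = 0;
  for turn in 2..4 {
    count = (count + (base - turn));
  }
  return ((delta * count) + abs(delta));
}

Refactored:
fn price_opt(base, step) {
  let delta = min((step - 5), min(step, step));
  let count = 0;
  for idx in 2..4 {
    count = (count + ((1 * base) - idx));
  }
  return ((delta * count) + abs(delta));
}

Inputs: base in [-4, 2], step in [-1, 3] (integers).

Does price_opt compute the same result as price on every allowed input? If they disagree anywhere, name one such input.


Run the pair on base=-4, step=2.
price: delta := -4 | count := 0 | iter turn=2: | count := -6 | iter turn=3: | count := -13 | result 56
price_opt: delta := -3 | count := 0 | iter idx=2: | count := -6 | iter idx=3: | count := -13 | result 42
56 vs 42 — the two versions disagree here.
verdict: not equivalent; witness: base=-4, step=2


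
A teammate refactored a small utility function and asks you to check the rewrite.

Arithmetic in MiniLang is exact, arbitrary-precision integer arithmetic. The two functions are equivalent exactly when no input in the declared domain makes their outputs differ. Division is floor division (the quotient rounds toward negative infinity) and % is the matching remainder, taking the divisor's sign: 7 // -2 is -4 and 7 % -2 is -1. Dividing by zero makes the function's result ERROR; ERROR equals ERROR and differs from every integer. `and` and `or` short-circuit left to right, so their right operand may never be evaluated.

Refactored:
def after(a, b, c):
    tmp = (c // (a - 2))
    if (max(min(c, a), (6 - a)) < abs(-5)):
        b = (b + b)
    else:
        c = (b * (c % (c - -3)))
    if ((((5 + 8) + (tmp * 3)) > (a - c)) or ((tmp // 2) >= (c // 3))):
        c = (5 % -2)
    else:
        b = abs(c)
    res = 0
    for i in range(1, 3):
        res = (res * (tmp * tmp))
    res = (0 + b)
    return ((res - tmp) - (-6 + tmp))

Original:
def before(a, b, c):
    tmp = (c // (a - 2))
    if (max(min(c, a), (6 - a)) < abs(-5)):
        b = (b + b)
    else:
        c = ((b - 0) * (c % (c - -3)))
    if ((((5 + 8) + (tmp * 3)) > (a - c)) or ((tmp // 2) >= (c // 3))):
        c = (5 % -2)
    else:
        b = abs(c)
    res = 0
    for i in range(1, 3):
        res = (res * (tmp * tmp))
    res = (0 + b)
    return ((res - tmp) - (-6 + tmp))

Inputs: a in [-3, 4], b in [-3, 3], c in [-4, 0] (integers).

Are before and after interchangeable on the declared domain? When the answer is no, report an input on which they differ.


The two versions differ — the changes include arithmetic usage differs; and constant usage differs.
As a probe, take a=-3, b=2, c=0: before runs tmp=0, then (max(min(c, a), (6 - a)) < abs(-5)) is false, then c=0, then ((((5 + 8) + (tmp * 3)) > (a - c)) or ((tmp // 2) >= (c // 3))) is true, then c=-1, then res=0, then (i=1), then res=0, then (i=2), then res=0, then res=2, then returns 8; after runs tmp=0, then (max(min(c, a), (6 - a)) < abs(-5)) is false, then c=0, then ((((5 + 8) + (tmp * 3)) > (a - c)) or ((tmp // 2) >= (c // 3))) is true, then c=-1, then res=0, then (i=1), then res=0, then (i=2), then res=0, then res=2, then returns 8; both end at 8.
Every one of the 280 inputs gives matching results.
verdict: equivalent


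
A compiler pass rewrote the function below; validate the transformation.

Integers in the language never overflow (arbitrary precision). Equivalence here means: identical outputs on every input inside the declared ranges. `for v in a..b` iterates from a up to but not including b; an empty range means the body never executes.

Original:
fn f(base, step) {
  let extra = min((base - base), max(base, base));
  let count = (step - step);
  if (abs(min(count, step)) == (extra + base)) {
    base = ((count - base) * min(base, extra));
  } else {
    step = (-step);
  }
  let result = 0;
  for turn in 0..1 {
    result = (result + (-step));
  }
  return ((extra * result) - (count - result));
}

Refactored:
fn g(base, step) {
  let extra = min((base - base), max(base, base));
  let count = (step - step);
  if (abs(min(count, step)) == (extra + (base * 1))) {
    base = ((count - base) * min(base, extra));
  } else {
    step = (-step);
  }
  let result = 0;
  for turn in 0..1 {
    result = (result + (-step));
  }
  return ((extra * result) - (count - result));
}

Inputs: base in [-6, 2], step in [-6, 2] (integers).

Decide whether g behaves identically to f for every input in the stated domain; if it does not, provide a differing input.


Behavior is preserved: although constant usage differs; and arithmetic usage differs, the outputs never diverge.
Tracing base=1, step=-3: f: extra becomes 0; next count becomes 0; next (abs(min(count, step)) == (extra + base)) evaluates to false; next step becomes 3; next result becomes 0; next at turn=0:; next result becomes -3; next final value -3 | g: extra becomes 0; next count becomes 0; next (abs(min(count, step)) == (extra + (base * 1))) evaluates to false; next step becomes 3; next result becomes 0; next at turn=0:; next result becomes -3; next final value -3 — matching result -3.
Sweeping the whole domain (81 inputs) finds no disagreement.
verdict: equivalent


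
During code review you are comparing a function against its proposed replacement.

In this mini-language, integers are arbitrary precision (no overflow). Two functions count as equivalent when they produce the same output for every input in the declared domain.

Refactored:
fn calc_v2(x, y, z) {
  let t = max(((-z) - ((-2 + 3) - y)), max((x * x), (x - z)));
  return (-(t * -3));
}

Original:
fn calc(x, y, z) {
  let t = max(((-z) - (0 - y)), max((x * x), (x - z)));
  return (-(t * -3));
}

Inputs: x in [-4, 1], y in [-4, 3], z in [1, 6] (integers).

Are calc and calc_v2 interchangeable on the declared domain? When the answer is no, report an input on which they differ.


Not equivalent: x=-1, y=3, z=1 separates them (6 vs 3).
calc: t = 2; return 6
calc_v2: t = 1; return 3
verdict: not equivalent; witness: x=-1, y=3, z=1


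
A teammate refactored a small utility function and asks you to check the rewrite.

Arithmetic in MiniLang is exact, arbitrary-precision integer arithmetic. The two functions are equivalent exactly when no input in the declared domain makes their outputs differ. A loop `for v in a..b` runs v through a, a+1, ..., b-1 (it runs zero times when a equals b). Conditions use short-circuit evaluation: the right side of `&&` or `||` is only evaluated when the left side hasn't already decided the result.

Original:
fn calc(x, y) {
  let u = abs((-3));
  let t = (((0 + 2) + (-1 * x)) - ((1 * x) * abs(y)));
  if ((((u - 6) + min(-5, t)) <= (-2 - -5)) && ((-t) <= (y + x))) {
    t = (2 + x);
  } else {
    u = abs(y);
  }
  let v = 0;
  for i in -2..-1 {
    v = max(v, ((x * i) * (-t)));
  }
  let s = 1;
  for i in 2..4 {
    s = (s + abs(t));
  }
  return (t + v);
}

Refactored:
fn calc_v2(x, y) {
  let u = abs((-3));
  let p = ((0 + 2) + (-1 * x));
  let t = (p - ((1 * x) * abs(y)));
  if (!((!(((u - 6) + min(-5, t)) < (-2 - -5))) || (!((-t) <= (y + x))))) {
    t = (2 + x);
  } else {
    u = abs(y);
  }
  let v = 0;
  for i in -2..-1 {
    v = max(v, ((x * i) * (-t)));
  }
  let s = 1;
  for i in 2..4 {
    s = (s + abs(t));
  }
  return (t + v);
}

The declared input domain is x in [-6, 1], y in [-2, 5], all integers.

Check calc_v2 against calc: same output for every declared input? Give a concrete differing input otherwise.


The suspicious edit (`(((u - 6) + min(-5, t)) <= (-2 - -5))` became `(((u - 6) + min(-5, t)) < (-2 - -5))`) never changes the result for any input inside the declared domain.
Spot check at x=-6, y=5 — calc: u = 3; t = 38; ((((u - 6) + min(-5, t)) <= (-2 - -5)) && ((-t) <= (y + x))) -> true; t = -4; v = 0; [i=-2]; v = 48; s = 1; [i=2]; s = 5; [i=3]; s = 9; return 44. calc_v2: u = 3; p = 8; t = 38; (!((!(((u - 6) + min(-5, t)) < (-2 - -5))) || (!((-t) <= (y + x))))) -> true; t = -4; v = 0; [i=-2]; v = 48; s = 1; [i=2]; s = 5; [i=3]; s = 9; return 44. Both give 44.
Checked all 64 inputs in the declared domain: the outputs agree on every one.
verdict: equivalent


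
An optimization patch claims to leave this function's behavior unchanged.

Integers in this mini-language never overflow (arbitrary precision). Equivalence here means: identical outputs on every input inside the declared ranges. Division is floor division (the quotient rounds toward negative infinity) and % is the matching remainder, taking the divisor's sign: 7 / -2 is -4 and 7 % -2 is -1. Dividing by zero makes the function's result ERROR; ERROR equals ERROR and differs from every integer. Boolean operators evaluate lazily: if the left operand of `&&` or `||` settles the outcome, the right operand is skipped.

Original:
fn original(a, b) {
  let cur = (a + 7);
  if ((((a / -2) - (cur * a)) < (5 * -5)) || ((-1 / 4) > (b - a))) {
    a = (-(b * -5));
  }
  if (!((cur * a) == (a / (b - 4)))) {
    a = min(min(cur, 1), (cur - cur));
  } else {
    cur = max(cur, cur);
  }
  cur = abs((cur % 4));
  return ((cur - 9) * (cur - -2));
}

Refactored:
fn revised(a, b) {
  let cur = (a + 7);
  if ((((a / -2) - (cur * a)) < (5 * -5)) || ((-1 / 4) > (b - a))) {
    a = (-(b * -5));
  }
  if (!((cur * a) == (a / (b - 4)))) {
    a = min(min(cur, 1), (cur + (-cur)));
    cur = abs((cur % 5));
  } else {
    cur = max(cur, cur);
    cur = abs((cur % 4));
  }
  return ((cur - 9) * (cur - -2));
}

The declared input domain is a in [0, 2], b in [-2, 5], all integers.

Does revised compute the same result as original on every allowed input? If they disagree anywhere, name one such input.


Not equivalent: a=0, b=-2 separates them (-30 vs -28).
original: cur=7, then ((((a / -2) - (cur * a)) < (5 * -5)) || ((-1 / 4) > (b - a))) is true, then a=-10, then (!((cur * a) == (a / (b - 4)))) is true, then a=0, then cur=3, then returns -30
revised: cur=7, then ((((a / -2) - (cur * a)) < (5 * -5)) || ((-1 / 4) > (b - a))) is true, then a=-10, then (!((cur * a) == (a / (b - 4)))) is true, then a=0, then cur=2, then returns -28
verdict: not equivalent; witness: a=0, b=-2


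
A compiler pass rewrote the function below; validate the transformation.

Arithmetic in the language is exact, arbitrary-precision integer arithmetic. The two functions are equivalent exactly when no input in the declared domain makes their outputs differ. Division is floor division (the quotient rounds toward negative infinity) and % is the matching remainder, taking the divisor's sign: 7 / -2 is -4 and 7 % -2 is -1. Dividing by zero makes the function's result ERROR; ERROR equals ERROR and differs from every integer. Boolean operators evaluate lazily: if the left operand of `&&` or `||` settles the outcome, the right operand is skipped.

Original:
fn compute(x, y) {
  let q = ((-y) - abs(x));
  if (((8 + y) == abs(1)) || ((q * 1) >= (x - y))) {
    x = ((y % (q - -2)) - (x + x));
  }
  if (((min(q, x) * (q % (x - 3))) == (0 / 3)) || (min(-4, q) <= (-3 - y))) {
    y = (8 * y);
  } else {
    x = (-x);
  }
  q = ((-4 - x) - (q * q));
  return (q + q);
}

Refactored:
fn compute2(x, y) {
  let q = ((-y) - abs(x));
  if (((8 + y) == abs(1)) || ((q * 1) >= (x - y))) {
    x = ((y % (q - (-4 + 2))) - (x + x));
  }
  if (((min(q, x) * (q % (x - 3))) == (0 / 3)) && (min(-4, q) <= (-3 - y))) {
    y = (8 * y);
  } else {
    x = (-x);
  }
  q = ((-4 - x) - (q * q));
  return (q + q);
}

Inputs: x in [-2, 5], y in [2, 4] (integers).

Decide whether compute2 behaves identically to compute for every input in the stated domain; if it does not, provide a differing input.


These are not equivalent — on x=-2, y=2 the outputs split (-48 vs -32).
compute: q = -4; (((8 + y) == abs(1)) || ((q * 1) >= (x - y))) -> true; x = 4; (((min(q, x) * (q % (x - 3))) == (0 / 3)) || (min(-4, q) <= (-3 - y))) -> true; y = 16; q = -24; return -48
compute2: q = -4; (((8 + y) == abs(1)) || ((q * 1) >= (x - y))) -> true; x = 4; (((min(q, x) * (q % (x - 3))) == (0 / 3)) && (min(-4, q) <= (-3 - y))) -> false; x = -4; q = -16; return -32
verdict: not equivalent; witness: x=-2, y=2


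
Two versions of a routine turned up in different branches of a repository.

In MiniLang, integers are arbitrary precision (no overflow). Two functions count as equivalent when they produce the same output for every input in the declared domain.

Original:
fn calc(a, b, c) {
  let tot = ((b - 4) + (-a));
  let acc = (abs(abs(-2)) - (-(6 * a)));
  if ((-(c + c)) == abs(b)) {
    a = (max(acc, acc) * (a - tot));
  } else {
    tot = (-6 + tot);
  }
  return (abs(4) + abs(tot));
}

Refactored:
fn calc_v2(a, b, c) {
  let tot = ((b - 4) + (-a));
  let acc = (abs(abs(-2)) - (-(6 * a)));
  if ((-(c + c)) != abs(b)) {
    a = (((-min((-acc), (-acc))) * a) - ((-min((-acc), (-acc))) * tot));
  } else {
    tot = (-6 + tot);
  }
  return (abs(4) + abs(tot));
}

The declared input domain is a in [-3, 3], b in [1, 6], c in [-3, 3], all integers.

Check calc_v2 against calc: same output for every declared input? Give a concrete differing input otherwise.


The rewrite breaks on a=-3, b=1, c=-3, where the results are 10 and 4.
calc: tot := 0 | acc := -16 | ((-(c + c)) == abs(b)): false | tot := -6 | result 10
calc_v2: tot := 0 | acc := -16 | ((-(c + c)) != abs(b)): true | a := 48 | result 4
verdict: not equivalent; witness: a=-3, b=1, c=-3


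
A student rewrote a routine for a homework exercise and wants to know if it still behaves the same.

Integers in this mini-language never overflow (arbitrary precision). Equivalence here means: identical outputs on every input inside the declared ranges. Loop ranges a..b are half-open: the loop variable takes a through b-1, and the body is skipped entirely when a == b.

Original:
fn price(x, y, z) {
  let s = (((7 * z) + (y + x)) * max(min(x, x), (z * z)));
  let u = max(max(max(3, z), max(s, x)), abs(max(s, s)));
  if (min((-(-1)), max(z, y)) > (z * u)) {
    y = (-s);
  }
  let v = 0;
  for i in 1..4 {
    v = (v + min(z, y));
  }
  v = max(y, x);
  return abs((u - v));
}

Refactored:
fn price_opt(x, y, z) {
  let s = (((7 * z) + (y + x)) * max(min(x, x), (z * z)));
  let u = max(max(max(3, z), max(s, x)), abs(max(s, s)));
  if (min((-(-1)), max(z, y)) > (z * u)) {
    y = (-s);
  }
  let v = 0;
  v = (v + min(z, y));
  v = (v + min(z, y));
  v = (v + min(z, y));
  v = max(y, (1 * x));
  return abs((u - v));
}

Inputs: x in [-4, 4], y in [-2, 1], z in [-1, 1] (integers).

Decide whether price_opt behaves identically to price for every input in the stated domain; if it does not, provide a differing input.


Side by side, the visible changes include: loop structure differs, arithmetic usage differs, min/max/abs usage differs, constant usage differs, statement counts differ, local variable names differ.
One worked example (x=-3, y=0, z=-1) — price: s=-10, then u=10, then (min((-(-1)), max(z, y)) > (z * u)) is true, then y=10, then v=0, then (i=1), then v=-1, then (i=2), then v=-2, then (i=3), then v=-3, then v=10, then returns 0; price_opt: s=-10, then u=10, then (min((-(-1)), max(z, y)) > (z * u)) is true, then y=10, then v=0, then v=-1, then v=-2, then v=-3, then v=10, then returns 0; agreement on 0.
An exhaustive pass over the 108 declared inputs shows identical outputs.
verdict: equivalent


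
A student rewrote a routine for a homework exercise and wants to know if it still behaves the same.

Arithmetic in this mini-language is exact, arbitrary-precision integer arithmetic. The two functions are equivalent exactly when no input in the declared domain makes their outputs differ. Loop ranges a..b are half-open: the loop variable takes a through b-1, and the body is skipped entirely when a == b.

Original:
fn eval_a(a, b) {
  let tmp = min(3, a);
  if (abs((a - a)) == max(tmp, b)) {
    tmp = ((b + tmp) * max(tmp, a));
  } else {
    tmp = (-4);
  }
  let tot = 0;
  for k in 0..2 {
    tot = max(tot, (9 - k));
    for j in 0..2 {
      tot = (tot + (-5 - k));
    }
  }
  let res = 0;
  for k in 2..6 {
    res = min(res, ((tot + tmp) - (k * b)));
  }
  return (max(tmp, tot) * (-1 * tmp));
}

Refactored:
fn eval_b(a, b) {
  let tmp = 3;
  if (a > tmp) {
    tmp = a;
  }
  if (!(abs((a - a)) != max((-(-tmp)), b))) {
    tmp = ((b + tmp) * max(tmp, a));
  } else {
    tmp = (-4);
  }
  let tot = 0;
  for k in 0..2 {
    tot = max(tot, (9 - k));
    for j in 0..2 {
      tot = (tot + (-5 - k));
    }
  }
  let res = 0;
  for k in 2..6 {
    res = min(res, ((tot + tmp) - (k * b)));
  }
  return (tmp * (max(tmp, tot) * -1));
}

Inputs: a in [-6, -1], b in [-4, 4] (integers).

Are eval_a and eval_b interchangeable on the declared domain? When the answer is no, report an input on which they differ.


Try a=-6, b=0.
eval_a: tmp := -6 | (abs((a - a)) == max(tmp, b)): true | tmp := 36 | tot := 0 | iter k=0: | tot := 9 | iter j=0: | tot := 4 | iter j=1: | tot := -1 | iter k=1: | tot := 8 | iter j=0: | tot := 2 | iter j=1: | tot := -4 | res := 0 | iter k=2: | res := 0 | iter k=3: | res := 0 | iter k=4: | res := 0 | iter k=5: | res := 0 | result -1296
eval_b: tmp := 3 | (a > tmp): false | (!(abs((a - a)) != max((-(-tmp)), b))): false | tmp := -4 | tot := 0 | iter k=0: | tot := 9 | iter j=0: | tot := 4 | iter j=1: | tot := -1 | iter k=1: | tot := 8 | iter j=0: | tot := 2 | iter j=1: | tot := -4 | res := 0 | iter k=2: | res := -8 | iter k=3: | res := -8 | iter k=4: | res := -8 | iter k=5: | res := -8 | result -16
-1296 != -16, so the rewrite changes behavior.
verdict: not equivalent; witness: a=-6, b=0


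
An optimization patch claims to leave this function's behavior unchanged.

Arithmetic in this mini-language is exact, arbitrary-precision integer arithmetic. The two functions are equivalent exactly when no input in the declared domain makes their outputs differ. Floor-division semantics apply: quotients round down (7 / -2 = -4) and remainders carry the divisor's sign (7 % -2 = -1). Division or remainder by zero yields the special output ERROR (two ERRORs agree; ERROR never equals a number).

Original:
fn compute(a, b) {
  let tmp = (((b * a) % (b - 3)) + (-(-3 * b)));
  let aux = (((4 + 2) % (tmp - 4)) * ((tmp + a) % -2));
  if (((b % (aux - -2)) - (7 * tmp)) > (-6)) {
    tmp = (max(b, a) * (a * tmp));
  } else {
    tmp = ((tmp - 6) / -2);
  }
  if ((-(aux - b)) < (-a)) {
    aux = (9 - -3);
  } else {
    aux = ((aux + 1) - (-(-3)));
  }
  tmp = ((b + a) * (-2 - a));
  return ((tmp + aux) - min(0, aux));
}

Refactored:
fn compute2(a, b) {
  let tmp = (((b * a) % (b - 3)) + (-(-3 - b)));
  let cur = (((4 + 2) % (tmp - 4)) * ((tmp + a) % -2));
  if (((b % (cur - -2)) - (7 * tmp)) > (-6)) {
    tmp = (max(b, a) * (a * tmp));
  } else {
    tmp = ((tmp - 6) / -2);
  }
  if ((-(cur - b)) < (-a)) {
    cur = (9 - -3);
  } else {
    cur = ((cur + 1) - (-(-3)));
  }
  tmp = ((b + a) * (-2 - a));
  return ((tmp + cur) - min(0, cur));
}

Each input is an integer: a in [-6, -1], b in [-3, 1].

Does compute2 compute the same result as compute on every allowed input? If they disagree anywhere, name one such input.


a=-6, b=1 yields -8 from compute but ERROR from compute2.
verdict: not equivalent; witness: a=-6, b=1


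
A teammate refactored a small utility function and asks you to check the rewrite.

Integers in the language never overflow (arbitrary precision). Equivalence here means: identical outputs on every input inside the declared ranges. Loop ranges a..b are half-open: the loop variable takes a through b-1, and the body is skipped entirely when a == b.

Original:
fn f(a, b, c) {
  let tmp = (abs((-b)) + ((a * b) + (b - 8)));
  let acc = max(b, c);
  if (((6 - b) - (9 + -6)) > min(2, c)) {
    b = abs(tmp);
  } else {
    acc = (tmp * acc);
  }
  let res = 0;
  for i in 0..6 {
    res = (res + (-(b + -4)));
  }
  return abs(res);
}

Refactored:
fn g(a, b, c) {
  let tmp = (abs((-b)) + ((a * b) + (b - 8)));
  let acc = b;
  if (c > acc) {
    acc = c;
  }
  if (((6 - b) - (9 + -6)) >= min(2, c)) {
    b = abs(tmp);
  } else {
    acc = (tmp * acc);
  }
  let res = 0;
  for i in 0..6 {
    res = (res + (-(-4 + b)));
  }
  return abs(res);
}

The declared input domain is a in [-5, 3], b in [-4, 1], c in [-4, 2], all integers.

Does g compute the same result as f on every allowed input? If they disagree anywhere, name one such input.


There is a counterexample at a=-5, b=1, c=2: 18 on one side, 42 on the other.
f: tmp = -11; acc = 2; (((6 - b) - (9 + -6)) > min(2, c)) -> false; acc = -22; res = 0; [i=0]; res = 3; [i=1]; res = 6; [i=2]; res = 9; [i=3]; res = 12; [i=4]; res = 15; [i=5]; res = 18; return 18
g: tmp = -11; acc = 1; (c > acc) -> true; acc = 2; (((6 - b) - (9 + -6)) >= min(2, c)) -> true; b = 11; res = 0; [i=0]; res = -7; [i=1]; res = -14; [i=2]; res = -21; [i=3]; res = -28; [i=4]; res = -35; [i=5]; res = -42; return 42
verdict: not equivalent; witness: a=-5, b=1, c=2


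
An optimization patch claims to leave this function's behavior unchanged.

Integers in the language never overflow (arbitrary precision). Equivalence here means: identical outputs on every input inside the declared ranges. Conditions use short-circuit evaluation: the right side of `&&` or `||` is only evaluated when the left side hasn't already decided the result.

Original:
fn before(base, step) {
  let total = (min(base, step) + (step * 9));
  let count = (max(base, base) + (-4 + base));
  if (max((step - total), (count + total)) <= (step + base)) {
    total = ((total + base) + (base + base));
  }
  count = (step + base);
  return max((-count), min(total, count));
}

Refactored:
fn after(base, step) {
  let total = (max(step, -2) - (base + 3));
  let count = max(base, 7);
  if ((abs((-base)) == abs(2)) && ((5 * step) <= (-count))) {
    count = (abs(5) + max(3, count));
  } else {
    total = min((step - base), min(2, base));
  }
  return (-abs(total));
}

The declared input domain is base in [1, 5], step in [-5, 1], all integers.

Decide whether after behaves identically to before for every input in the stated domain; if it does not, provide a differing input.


There is a counterexample at base=1, step=-5: 4 on one side, -6 on the other.
before: total := -50 | count := -2 | (max((step - total), (count + total)) <= (step + base)): false | count := -4 | result 4
after: total := -6 | count := 7 | ((abs((-base)) == abs(2)) && ((5 * step) <= (-count))): false | total := -6 | result -6
verdict: not equivalent; witness: base=1, step=-5


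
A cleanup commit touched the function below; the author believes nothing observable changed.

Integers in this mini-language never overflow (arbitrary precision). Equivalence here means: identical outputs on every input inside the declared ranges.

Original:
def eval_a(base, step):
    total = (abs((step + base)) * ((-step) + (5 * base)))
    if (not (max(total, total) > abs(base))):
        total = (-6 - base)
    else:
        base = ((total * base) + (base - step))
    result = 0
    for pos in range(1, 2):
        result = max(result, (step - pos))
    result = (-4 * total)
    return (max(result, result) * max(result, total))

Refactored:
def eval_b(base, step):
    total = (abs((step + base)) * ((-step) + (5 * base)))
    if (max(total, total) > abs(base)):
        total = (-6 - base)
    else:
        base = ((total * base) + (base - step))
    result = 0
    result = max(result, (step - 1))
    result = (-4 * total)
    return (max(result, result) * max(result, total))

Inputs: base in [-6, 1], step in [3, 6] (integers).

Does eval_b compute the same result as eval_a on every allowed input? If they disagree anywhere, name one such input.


Consider the input base=-6, step=3.
eval_a: total=-99, then (not (max(total, total) > abs(base))) is true, then total=0, then result=0, then (pos=1), then result=2, then result=0, then returns 0
eval_b: total=-99, then (max(total, total) > abs(base)) is false, then base=585, then result=0, then result=2, then result=396, then returns 156816
0 against 156816: the behavior changed.
verdict: not equivalent; witness: base=-6, step=3


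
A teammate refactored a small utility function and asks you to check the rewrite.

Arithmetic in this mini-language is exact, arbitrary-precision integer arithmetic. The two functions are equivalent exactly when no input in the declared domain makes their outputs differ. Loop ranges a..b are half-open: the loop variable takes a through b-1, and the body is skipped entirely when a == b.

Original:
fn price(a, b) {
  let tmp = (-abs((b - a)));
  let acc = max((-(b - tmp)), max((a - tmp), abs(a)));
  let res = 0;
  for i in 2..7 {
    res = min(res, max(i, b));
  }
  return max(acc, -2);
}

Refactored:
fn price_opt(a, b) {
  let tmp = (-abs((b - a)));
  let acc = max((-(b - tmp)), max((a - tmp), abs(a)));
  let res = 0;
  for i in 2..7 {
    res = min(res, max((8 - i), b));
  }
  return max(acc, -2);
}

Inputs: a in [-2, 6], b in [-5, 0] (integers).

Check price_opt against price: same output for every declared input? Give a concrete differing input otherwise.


The two are interchangeable: constant usage differs; also arithmetic usage differs, and every declared input agrees.
As a probe, take a=-2, b=-1: price runs tmp=-1, then acc=2, then res=0, then (i=2), then res=0, then (i=3), then res=0, then (i=4), then res=0, then (i=5), then res=0, then (i=6), then res=0, then returns 2; price_opt runs tmp=-1, then acc=2, then res=0, then (i=2), then res=0, then (i=3), then res=0, then (i=4), then res=0, then (i=5), then res=0, then (i=6), then res=0, then returns 2; both end at 2.
Sweeping the whole domain (54 inputs) finds no disagreement.
verdict: equivalent


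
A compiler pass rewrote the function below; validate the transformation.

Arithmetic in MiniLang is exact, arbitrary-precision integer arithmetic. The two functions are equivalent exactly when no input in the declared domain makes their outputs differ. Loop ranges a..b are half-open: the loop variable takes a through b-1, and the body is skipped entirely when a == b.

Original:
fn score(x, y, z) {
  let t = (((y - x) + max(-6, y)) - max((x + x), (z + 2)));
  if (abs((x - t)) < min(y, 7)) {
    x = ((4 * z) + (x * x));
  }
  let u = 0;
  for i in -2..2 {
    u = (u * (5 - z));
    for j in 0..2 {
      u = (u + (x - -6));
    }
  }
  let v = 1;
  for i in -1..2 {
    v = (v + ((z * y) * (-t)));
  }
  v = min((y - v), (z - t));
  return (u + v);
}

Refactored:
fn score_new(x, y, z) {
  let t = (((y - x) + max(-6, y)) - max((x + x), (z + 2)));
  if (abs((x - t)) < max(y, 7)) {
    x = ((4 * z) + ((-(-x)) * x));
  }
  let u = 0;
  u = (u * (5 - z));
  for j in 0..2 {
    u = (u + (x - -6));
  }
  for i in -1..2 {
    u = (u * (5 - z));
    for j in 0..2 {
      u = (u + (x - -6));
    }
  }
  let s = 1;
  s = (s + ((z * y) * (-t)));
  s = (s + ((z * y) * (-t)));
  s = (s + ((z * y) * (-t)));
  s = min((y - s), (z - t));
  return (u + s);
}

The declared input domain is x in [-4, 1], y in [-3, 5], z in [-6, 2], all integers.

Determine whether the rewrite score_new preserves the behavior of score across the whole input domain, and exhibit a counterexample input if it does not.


Try x=-4, y=-3, z=-6.
score: t=2, then (abs((x - t)) < min(y, 7)) is false, then u=0, then (i=-2), then u=0, then (j=0), then u=2, then (j=1), then u=4, then (i=-1), then u=44, then (j=0), then u=46, then (j=1), then u=48, then (i=0), then u=528, then (j=0), then u=530, then (j=1), then u=532, then (i=1), then u=5852, then (j=0), then u=5854, then (j=1), then u=5856, then v=1, then (i=-1), then v=-35, then (i=0), then v=-71, then (i=1), then v=-107, then v=-8, then returns 5848
score_new: t=2, then (abs((x - t)) < max(y, 7)) is true, then x=-8, then u=0, then u=0, then (j=0), then u=-2, then (j=1), then u=-4, then (i=-1), then u=-44, then (j=0), then u=-46, then (j=1), then u=-48, then (i=0), then u=-528, then (j=0), then u=-530, then (j=1), then u=-532, then (i=1), then u=-5852, then (j=0), then u=-5854, then (j=1), then u=-5856, then s=1, then s=-35, then s=-71, then s=-107, then s=-8, then returns -5864
5848 and -5864 differ, so these are not the same function on this domain.
verdict: not equivalent; witness: x=-4, y=-3, z=-6


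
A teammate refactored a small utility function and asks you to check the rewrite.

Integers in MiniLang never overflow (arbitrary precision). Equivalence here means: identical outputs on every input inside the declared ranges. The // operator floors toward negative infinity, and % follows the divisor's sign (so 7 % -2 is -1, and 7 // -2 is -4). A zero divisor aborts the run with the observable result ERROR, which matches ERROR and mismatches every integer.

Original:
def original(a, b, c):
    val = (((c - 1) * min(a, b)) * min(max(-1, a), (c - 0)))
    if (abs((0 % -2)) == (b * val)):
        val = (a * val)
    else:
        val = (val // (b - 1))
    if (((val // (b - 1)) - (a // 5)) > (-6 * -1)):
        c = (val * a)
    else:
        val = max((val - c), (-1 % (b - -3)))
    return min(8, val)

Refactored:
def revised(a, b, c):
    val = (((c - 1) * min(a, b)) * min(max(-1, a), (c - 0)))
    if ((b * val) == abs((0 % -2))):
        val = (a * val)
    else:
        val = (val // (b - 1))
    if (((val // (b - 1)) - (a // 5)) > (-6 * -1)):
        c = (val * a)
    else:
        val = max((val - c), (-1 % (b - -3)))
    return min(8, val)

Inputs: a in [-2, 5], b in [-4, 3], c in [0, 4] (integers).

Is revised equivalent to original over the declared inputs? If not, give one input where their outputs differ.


Reading the diff, among the changes: same computation, different form.
Tracing a=-1, b=1, c=4: original: val := 3 | (abs((0 % -2)) == (b * val)): false | divide-by-zero, output ERROR | revised: val := 3 | ((b * val) == abs((0 % -2))): false | divide-by-zero, output ERROR — matching result ERROR.
An exhaustive pass over the 320 declared inputs shows identical outputs.
verdict: equivalent


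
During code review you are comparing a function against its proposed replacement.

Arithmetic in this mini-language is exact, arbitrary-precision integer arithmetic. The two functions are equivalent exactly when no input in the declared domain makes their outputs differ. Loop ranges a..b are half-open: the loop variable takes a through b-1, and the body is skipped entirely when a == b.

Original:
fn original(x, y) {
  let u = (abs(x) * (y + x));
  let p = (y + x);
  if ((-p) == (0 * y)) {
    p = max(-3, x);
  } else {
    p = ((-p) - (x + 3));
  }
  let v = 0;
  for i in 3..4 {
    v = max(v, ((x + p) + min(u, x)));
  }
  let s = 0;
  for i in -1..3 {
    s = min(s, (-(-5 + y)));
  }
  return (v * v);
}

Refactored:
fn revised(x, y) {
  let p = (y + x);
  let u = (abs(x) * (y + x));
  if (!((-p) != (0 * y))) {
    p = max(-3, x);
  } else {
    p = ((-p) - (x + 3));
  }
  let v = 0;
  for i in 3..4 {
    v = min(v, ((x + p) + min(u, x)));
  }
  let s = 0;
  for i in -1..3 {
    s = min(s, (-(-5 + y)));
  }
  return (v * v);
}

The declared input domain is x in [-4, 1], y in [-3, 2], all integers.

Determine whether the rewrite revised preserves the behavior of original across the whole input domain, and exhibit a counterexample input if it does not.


The rewrite breaks on x=-4, y=-3, where the results are 0 and 576.
original: u=-28, then p=-7, then ((-p) == (0 * y)) is false, then p=8, then v=0, then (i=3), then v=0, then s=0, then (i=-1), then s=0, then (i=0), then s=0, then (i=1), then s=0, then (i=2), then s=0, then returns 0
revised: p=-7, then u=-28, then (!((-p) != (0 * y))) is false, then p=8, then v=0, then (i=3), then v=-24, then s=0, then (i=-1), then s=0, then (i=0), then s=0, then (i=1), then s=0, then (i=2), then s=0, then returns 576
verdict: not equivalent; witness: x=-4, y=-3
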